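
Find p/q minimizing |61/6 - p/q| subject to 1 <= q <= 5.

51/5

Expand x = 61/6 as a continued fraction with the Euclidean algorithm:
  61 = 10*6 + 1, so a_0 = 10.
  6 = 6*1 + 0, so a_1 = 6.
so x = [10; 6].
Convergents (p_i = a_i*p_{i-1} + p_{i-2}, q_i = a_i*q_{i-1} + q_{i-2} with p_{-2}=0, p_{-1}=1, q_{-2}=1, q_{-1}=0), until the denominator exceeds 5:
  i=0: a_0=10, p_0 = 10*1 + 0 = 10, q_0 = 10*0 + 1 = 1.
  i=1: a_1=6, p_1 = 6*10 + 1 = 61, q_1 = 6*1 + 0 = 6.
q_1 = 6 > 5, so the last convergent with denominator <= 5 is p_0/q_0 = 10/1.
The closest fraction with denominator <= 5 is either p_0/q_0 or the intermediate fraction (k*p_0 + p_{-1})/(k*q_0 + q_{-1}) with the largest k >= 1 whose denominator stays <= 5; these approach x as k grows, and every other convergent or intermediate fraction in range is farther away.
Largest k: floor((5 - q_{-1})/q_0) = floor((5 - 0)/1) = 5 (using the seeds p_{-1} = 1, q_{-1} = 0).
That gives (5*10 + 1)/(5*1 + 0) = 51/5.
Compare the errors: |x - 10/1| = |61*1 - 10*6|/(6*1) = 1/6, and |x - 51/5| = |61*5 - 51*6|/(6*5) = 1/30.
Cross-multiplying, 1*6 = 6 < 30 = 1*30, so 1/30 is smaller: the intermediate fraction 51/5 is closer to x than 10/1.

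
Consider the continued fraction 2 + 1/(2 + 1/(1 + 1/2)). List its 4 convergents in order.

2/1, 5/2, 7/3, 19/8

Using the convergent recurrence p_i = a_i*p_{i-1} + p_{i-2}, q_i = a_i*q_{i-1} + q_{i-2} with p_{-2}=0, p_{-1}=1, q_{-2}=1, q_{-1}=0:
  i=0: a_0=2, p_0 = 2*1 + 0 = 2, q_0 = 2*0 + 1 = 1.
  i=1: a_1=2, p_1 = 2*2 + 1 = 5, q_1 = 2*1 + 0 = 2.
  i=2: a_2=1, p_2 = 1*5 + 2 = 7, q_2 = 1*2 + 1 = 3.
  i=3: a_3=2, p_3 = 2*7 + 5 = 19, q_3 = 2*3 + 2 = 8.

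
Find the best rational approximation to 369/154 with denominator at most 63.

127/53

Expand x = 369/154 as a continued fraction with the Euclidean algorithm:
  369 = 2*154 + 61, so a_0 = 2.
  154 = 2*61 + 32, so a_1 = 2.
  61 = 1*32 + 29, so a_2 = 1.
  32 = 1*29 + 3, so a_3 = 1.
  29 = 9*3 + 2, so a_4 = 9.
  3 = 1*2 + 1, so a_5 = 1.
  2 = 2*1 + 0, so a_6 = 2.
so x = [2; 2, 1, 1, 9, 1, 2].
Convergents (p_i = a_i*p_{i-1} + p_{i-2}, q_i = a_i*q_{i-1} + q_{i-2} with p_{-2}=0, p_{-1}=1, q_{-2}=1, q_{-1}=0), until the denominator exceeds 63:
  i=0: a_0=2, p_0 = 2*1 + 0 = 2, q_0 = 2*0 + 1 = 1.
  i=1: a_1=2, p_1 = 2*2 + 1 = 5, q_1 = 2*1 + 0 = 2.
  i=2: a_2=1, p_2 = 1*5 + 2 = 7, q_2 = 1*2 + 1 = 3.
  i=3: a_3=1, p_3 = 1*7 + 5 = 12, q_3 = 1*3 + 2 = 5.
  i=4: a_4=9, p_4 = 9*12 + 7 = 115, q_4 = 9*5 + 3 = 48.
  i=5: a_5=1, p_5 = 1*115 + 12 = 127, q_5 = 1*48 + 5 = 53.
  i=6: a_6=2, p_6 = 2*127 + 115 = 369, q_6 = 2*53 + 48 = 154.
q_6 = 154 > 63, so the last convergent with denominator <= 63 is p_5/q_5 = 127/53.
The closest fraction with denominator <= 63 is either p_5/q_5 or the intermediate fraction (k*p_5 + p_4)/(k*q_5 + q_4) with the largest k >= 1 whose denominator stays <= 63; these approach x as k grows, and every other convergent or intermediate fraction in range is farther away.
Largest k: floor((63 - q_4)/q_5) = floor((63 - 48)/53) = 0.
Since k = 0, no intermediate fraction beyond p_5/q_5 has denominator <= 63, so the convergent 127/53 is the closest (its error is |369*53 - 127*154|/(154*53) = 1/8162).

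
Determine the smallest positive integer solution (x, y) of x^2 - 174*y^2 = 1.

First expand sqrt(174) as a continued fraction. With x_i = (sqrt(174) + m_i)/d_i and (m_0, d_0) = (0, 1): a_0 = floor(sqrt(174)) = 13, since 13^2 = 169 <= 174 < 196 = 14^2.
Iterate m_{i+1} = d_i*a_i - m_i, d_{i+1} = (174 - m_{i+1}^2)/d_i, a_{i+1} = floor((a_0 + m_{i+1})/d_{i+1}):
  m_1 = 1*13 - 0 = 13, d_1 = (174 - 13^2)/1 = 5/1 = 5, a_1 = floor((13 + 13)/5) = 5.
  m_2 = 5*5 - 13 = 12, d_2 = (174 - 12^2)/5 = 30/5 = 6, a_2 = floor((13 + 12)/6) = 4.
  m_3 = 6*4 - 12 = 12, d_3 = (174 - 12^2)/6 = 30/6 = 5, a_3 = floor((13 + 12)/5) = 5.
  m_4 = 5*5 - 12 = 13, d_4 = (174 - 13^2)/5 = 5/5 = 1, a_4 = floor((13 + 13)/1) = 26.
  m_5 = 1*26 - 13 = 13, d_5 = (174 - 13^2)/1 = 5/1 = 5: (m_5, d_5) = (m_1, d_1) = (13, 5), so from here the quotients repeat a_1, ..., a_4; the period length is 4.
So sqrt(174) = [13; (5, 4, 5, 26)] with period length k = 4.
k is even, so the fundamental solution of x^2 - 174y^2 = 1 is (p_{k-1}, q_{k-1}) = (p_3, q_3); compute convergents through index 3.
Convergents (p_i = a_i*p_{i-1} + p_{i-2}, q_i = a_i*q_{i-1} + q_{i-2} with p_{-2}=0, p_{-1}=1, q_{-2}=1, q_{-1}=0):
  i=0: a_0=13, p_0 = 13*1 + 0 = 13, q_0 = 13*0 + 1 = 1.
  i=1: a_1=5, p_1 = 5*13 + 1 = 66, q_1 = 5*1 + 0 = 5.
  i=2: a_2=4, p_2 = 4*66 + 13 = 277, q_2 = 4*5 + 1 = 21.
  i=3: a_3=5, p_3 = 5*277 + 66 = 1451, q_3 = 5*21 + 5 = 110.
Check: 1451^2 - 174*110^2 = 2105401 - 2105400 = 1, so (x, y) = (1451, 110) solves the equation, and by the theorem it is the least positive solution.

(x, y) = (1451, 110)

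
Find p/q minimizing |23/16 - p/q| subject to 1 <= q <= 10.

13/9

Expand x = 23/16 as a continued fraction with the Euclidean algorithm:
  23 = 1*16 + 7, so a_0 = 1.
  16 = 2*7 + 2, so a_1 = 2.
  7 = 3*2 + 1, so a_2 = 3.
  2 = 2*1 + 0, so a_3 = 2.
so x = [1; 2, 3, 2].
Convergents (p_i = a_i*p_{i-1} + p_{i-2}, q_i = a_i*q_{i-1} + q_{i-2} with p_{-2}=0, p_{-1}=1, q_{-2}=1, q_{-1}=0), until the denominator exceeds 10:
  i=0: a_0=1, p_0 = 1*1 + 0 = 1, q_0 = 1*0 + 1 = 1.
  i=1: a_1=2, p_1 = 2*1 + 1 = 3, q_1 = 2*1 + 0 = 2.
  i=2: a_2=3, p_2 = 3*3 + 1 = 10, q_2 = 3*2 + 1 = 7.
  i=3: a_3=2, p_3 = 2*10 + 3 = 23, q_3 = 2*7 + 2 = 16.
q_3 = 16 > 10, so the last convergent with denominator <= 10 is p_2/q_2 = 10/7.
The closest fraction with denominator <= 10 is either p_2/q_2 or the intermediate fraction (k*p_2 + p_1)/(k*q_2 + q_1) with the largest k >= 1 whose denominator stays <= 10; these approach x as k grows, and every other convergent or intermediate fraction in range is farther away.
Largest k: floor((10 - q_1)/q_2) = floor((10 - 2)/7) = 1.
That gives (1*10 + 3)/(1*7 + 2) = 13/9.
Compare the errors: |x - 10/7| = |23*7 - 10*16|/(16*7) = 1/112, and |x - 13/9| = |23*9 - 13*16|/(16*9) = 1/144.
Cross-multiplying, 1*112 = 112 < 144 = 1*144, so 1/144 is smaller: the intermediate fraction 13/9 is closer to x than 10/7.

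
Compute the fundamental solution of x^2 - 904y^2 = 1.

First expand sqrt(904) as a continued fraction. With x_i = (sqrt(904) + m_i)/d_i and (m_0, d_0) = (0, 1): a_0 = floor(sqrt(904)) = 30, since 30^2 = 900 <= 904 < 961 = 31^2.
Iterate m_{i+1} = d_i*a_i - m_i, d_{i+1} = (904 - m_{i+1}^2)/d_i, a_{i+1} = floor((a_0 + m_{i+1})/d_{i+1}):
  m_1 = 1*30 - 0 = 30, d_1 = (904 - 30^2)/1 = 4/1 = 4, a_1 = floor((30 + 30)/4) = 15.
  m_2 = 4*15 - 30 = 30, d_2 = (904 - 30^2)/4 = 4/4 = 1, a_2 = floor((30 + 30)/1) = 60.
  m_3 = 1*60 - 30 = 30, d_3 = (904 - 30^2)/1 = 4/1 = 4: (m_3, d_3) = (m_1, d_1) = (30, 4), so from here the quotients repeat a_1, a_2; the period length is 2.
So sqrt(904) = [30; (15, 60)] with period length k = 2.
k is even, so the fundamental solution of x^2 - 904y^2 = 1 is (p_{k-1}, q_{k-1}) = (p_1, q_1); compute convergents through index 1.
Convergents (p_i = a_i*p_{i-1} + p_{i-2}, q_i = a_i*q_{i-1} + q_{i-2} with p_{-2}=0, p_{-1}=1, q_{-2}=1, q_{-1}=0):
  i=0: a_0=30, p_0 = 30*1 + 0 = 30, q_0 = 30*0 + 1 = 1.
  i=1: a_1=15, p_1 = 15*30 + 1 = 451, q_1 = 15*1 + 0 = 15.
Check: 451^2 - 904*15^2 = 203401 - 203400 = 1, so (x, y) = (451, 15) solves the equation, and by the theorem it is the least positive solution.

(x, y) = (451, 15)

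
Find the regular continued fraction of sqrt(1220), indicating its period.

Write x_i = (sqrt(1220) + m_i)/d_i with (m_0, d_0) = (0, 1). a_0 = floor(sqrt(1220)) = 34, since 34^2 = 1156 <= 1220 < 1225 = 35^2.
Iterate m_{i+1} = d_i*a_i - m_i, d_{i+1} = (1220 - m_{i+1}^2)/d_i, a_{i+1} = floor((a_0 + m_{i+1})/d_{i+1}):
  m_1 = 1*34 - 0 = 34, d_1 = (1220 - 34^2)/1 = 64/1 = 64, a_1 = floor((34 + 34)/64) = 1.
  m_2 = 64*1 - 34 = 30, d_2 = (1220 - 30^2)/64 = 320/64 = 5, a_2 = floor((34 + 30)/5) = 12.
  m_3 = 5*12 - 30 = 30, d_3 = (1220 - 30^2)/5 = 320/5 = 64, a_3 = floor((34 + 30)/64) = 1.
  m_4 = 64*1 - 30 = 34, d_4 = (1220 - 34^2)/64 = 64/64 = 1, a_4 = floor((34 + 34)/1) = 68.
  m_5 = 1*68 - 34 = 34, d_5 = (1220 - 34^2)/1 = 64/1 = 64: (m_5, d_5) = (m_1, d_1) = (34, 64), so from here the quotients repeat a_1, ..., a_4; the period length is 4.
Hence the expansion of sqrt(1220) is a_0 = 34 followed by the repeating block 1, 12, 1, 68 (period 4).

[34; (1, 12, 1, 68)]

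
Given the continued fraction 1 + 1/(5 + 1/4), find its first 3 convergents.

1/1, 6/5, 25/21

Using the convergent recurrence p_i = a_i*p_{i-1} + p_{i-2}, q_i = a_i*q_{i-1} + q_{i-2} with p_{-2}=0, p_{-1}=1, q_{-2}=1, q_{-1}=0:
  i=0: a_0=1, p_0 = 1*1 + 0 = 1, q_0 = 1*0 + 1 = 1.
  i=1: a_1=5, p_1 = 5*1 + 1 = 6, q_1 = 5*1 + 0 = 5.
  i=2: a_2=4, p_2 = 4*6 + 1 = 25, q_2 = 4*5 + 1 = 21.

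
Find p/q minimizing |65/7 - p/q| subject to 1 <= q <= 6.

37/4

Expand x = 65/7 as a continued fraction with the Euclidean algorithm:
  65 = 9*7 + 2, so a_0 = 9.
  7 = 3*2 + 1, so a_1 = 3.
  2 = 2*1 + 0, so a_2 = 2.
so x = [9; 3, 2].
Convergents (p_i = a_i*p_{i-1} + p_{i-2}, q_i = a_i*q_{i-1} + q_{i-2} with p_{-2}=0, p_{-1}=1, q_{-2}=1, q_{-1}=0), until the denominator exceeds 6:
  i=0: a_0=9, p_0 = 9*1 + 0 = 9, q_0 = 9*0 + 1 = 1.
  i=1: a_1=3, p_1 = 3*9 + 1 = 28, q_1 = 3*1 + 0 = 3.
  i=2: a_2=2, p_2 = 2*28 + 9 = 65, q_2 = 2*3 + 1 = 7.
q_2 = 7 > 6, so the last convergent with denominator <= 6 is p_1/q_1 = 28/3.
The closest fraction with denominator <= 6 is either p_1/q_1 or the intermediate fraction (k*p_1 + p_0)/(k*q_1 + q_0) with the largest k >= 1 whose denominator stays <= 6; these approach x as k grows, and every other convergent or intermediate fraction in range is farther away.
Largest k: floor((6 - q_0)/q_1) = floor((6 - 1)/3) = 1.
That gives (1*28 + 9)/(1*3 + 1) = 37/4.
Compare the errors: |x - 28/3| = |65*3 - 28*7|/(7*3) = 1/21, and |x - 37/4| = |65*4 - 37*7|/(7*4) = 1/28.
Cross-multiplying, 1*21 = 21 < 28 = 1*28, so 1/28 is smaller: the intermediate fraction 37/4 is closer to x than 28/3.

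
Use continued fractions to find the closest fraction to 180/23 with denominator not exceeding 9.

47/6

Expand x = 180/23 as a continued fraction with the Euclidean algorithm:
  180 = 7*23 + 19, so a_0 = 7.
  23 = 1*19 + 4, so a_1 = 1.
  19 = 4*4 + 3, so a_2 = 4.
  4 = 1*3 + 1, so a_3 = 1.
  3 = 3*1 + 0, so a_4 = 3.
so x = [7; 1, 4, 1, 3].
Convergents (p_i = a_i*p_{i-1} + p_{i-2}, q_i = a_i*q_{i-1} + q_{i-2} with p_{-2}=0, p_{-1}=1, q_{-2}=1, q_{-1}=0), until the denominator exceeds 9:
  i=0: a_0=7, p_0 = 7*1 + 0 = 7, q_0 = 7*0 + 1 = 1.
  i=1: a_1=1, p_1 = 1*7 + 1 = 8, q_1 = 1*1 + 0 = 1.
  i=2: a_2=4, p_2 = 4*8 + 7 = 39, q_2 = 4*1 + 1 = 5.
  i=3: a_3=1, p_3 = 1*39 + 8 = 47, q_3 = 1*5 + 1 = 6.
  i=4: a_4=3, p_4 = 3*47 + 39 = 180, q_4 = 3*6 + 5 = 23.
q_4 = 23 > 9, so the last convergent with denominator <= 9 is p_3/q_3 = 47/6.
The closest fraction with denominator <= 9 is either p_3/q_3 or the intermediate fraction (k*p_3 + p_2)/(k*q_3 + q_2) with the largest k >= 1 whose denominator stays <= 9; these approach x as k grows, and every other convergent or intermediate fraction in range is farther away.
Largest k: floor((9 - q_2)/q_3) = floor((9 - 5)/6) = 0.
Since k = 0, no intermediate fraction beyond p_3/q_3 has denominator <= 9, so the convergent 47/6 is the closest (its error is |180*6 - 47*23|/(23*6) = 1/138).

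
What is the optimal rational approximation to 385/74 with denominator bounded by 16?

26/5

Expand x = 385/74 as a continued fraction with the Euclidean algorithm:
  385 = 5*74 + 15, so a_0 = 5.
  74 = 4*15 + 14, so a_1 = 4.
  15 = 1*14 + 1, so a_2 = 1.
  14 = 14*1 + 0, so a_3 = 14.
so x = [5; 4, 1, 14].
Convergents (p_i = a_i*p_{i-1} + p_{i-2}, q_i = a_i*q_{i-1} + q_{i-2} with p_{-2}=0, p_{-1}=1, q_{-2}=1, q_{-1}=0), until the denominator exceeds 16:
  i=0: a_0=5, p_0 = 5*1 + 0 = 5, q_0 = 5*0 + 1 = 1.
  i=1: a_1=4, p_1 = 4*5 + 1 = 21, q_1 = 4*1 + 0 = 4.
  i=2: a_2=1, p_2 = 1*21 + 5 = 26, q_2 = 1*4 + 1 = 5.
  i=3: a_3=14, p_3 = 14*26 + 21 = 385, q_3 = 14*5 + 4 = 74.
q_3 = 74 > 16, so the last convergent with denominator <= 16 is p_2/q_2 = 26/5.
The closest fraction with denominator <= 16 is either p_2/q_2 or the intermediate fraction (k*p_2 + p_1)/(k*q_2 + q_1) with the largest k >= 1 whose denominator stays <= 16; these approach x as k grows, and every other convergent or intermediate fraction in range is farther away.
Largest k: floor((16 - q_1)/q_2) = floor((16 - 4)/5) = 2.
That gives (2*26 + 21)/(2*5 + 4) = 73/14.
Compare the errors: |x - 26/5| = |385*5 - 26*74|/(74*5) = 1/370, and |x - 73/14| = |385*14 - 73*74|/(74*14) = 12/1036.
Cross-multiplying, 1*1036 = 1036 < 4440 = 12*370, so 1/370 is smaller: the convergent 26/5 is closer to x than 73/14.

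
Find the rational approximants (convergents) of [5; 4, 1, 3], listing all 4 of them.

5/1, 21/4, 26/5, 99/19

Using the convergent recurrence p_i = a_i*p_{i-1} + p_{i-2}, q_i = a_i*q_{i-1} + q_{i-2} with p_{-2}=0, p_{-1}=1, q_{-2}=1, q_{-1}=0:
  i=0: a_0=5, p_0 = 5*1 + 0 = 5, q_0 = 5*0 + 1 = 1.
  i=1: a_1=4, p_1 = 4*5 + 1 = 21, q_1 = 4*1 + 0 = 4.
  i=2: a_2=1, p_2 = 1*21 + 5 = 26, q_2 = 1*4 + 1 = 5.
  i=3: a_3=3, p_3 = 3*26 + 21 = 99, q_3 = 3*5 + 4 = 19.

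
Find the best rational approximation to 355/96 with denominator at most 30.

37/10

Expand x = 355/96 as a continued fraction with the Euclidean algorithm:
  355 = 3*96 + 67, so a_0 = 3.
  96 = 1*67 + 29, so a_1 = 1.
  67 = 2*29 + 9, so a_2 = 2.
  29 = 3*9 + 2, so a_3 = 3.
  9 = 4*2 + 1, so a_4 = 4.
  2 = 2*1 + 0, so a_5 = 2.
so x = [3; 1, 2, 3, 4, 2].
Convergents (p_i = a_i*p_{i-1} + p_{i-2}, q_i = a_i*q_{i-1} + q_{i-2} with p_{-2}=0, p_{-1}=1, q_{-2}=1, q_{-1}=0), until the denominator exceeds 30:
  i=0: a_0=3, p_0 = 3*1 + 0 = 3, q_0 = 3*0 + 1 = 1.
  i=1: a_1=1, p_1 = 1*3 + 1 = 4, q_1 = 1*1 + 0 = 1.
  i=2: a_2=2, p_2 = 2*4 + 3 = 11, q_2 = 2*1 + 1 = 3.
  i=3: a_3=3, p_3 = 3*11 + 4 = 37, q_3 = 3*3 + 1 = 10.
  i=4: a_4=4, p_4 = 4*37 + 11 = 159, q_4 = 4*10 + 3 = 43.
q_4 = 43 > 30, so the last convergent with denominator <= 30 is p_3/q_3 = 37/10.
The closest fraction with denominator <= 30 is either p_3/q_3 or the intermediate fraction (k*p_3 + p_2)/(k*q_3 + q_2) with the largest k >= 1 whose denominator stays <= 30; these approach x as k grows, and every other convergent or intermediate fraction in range is farther away.
Largest k: floor((30 - q_2)/q_3) = floor((30 - 3)/10) = 2.
That gives (2*37 + 11)/(2*10 + 3) = 85/23.
Compare the errors: |x - 37/10| = |355*10 - 37*96|/(96*10) = 2/960, and |x - 85/23| = |355*23 - 85*96|/(96*23) = 5/2208.
Cross-multiplying, 2*2208 = 4416 < 4800 = 5*960, so 2/960 is smaller: the convergent 37/10 is closer to x than 85/23.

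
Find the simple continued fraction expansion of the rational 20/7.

[2; 1, 6]

Run the Euclidean algorithm on 20 and 7; the successive quotients are the partial quotients a_0, a_1, ... (each step inverts the fractional part left over by the previous one):
  20 = 2*7 + 6, so a_0 = 2.
  7 = 1*6 + 1, so a_1 = 1.
  6 = 6*1 + 0, so a_2 = 6.
The remainder reaches 0 after 3 divisions, so the expansion has 3 partial quotients, read off in order.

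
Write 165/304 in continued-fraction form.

[0; 1, 1, 5, 2, 1, 8]

Run the Euclidean algorithm on 165 and 304; the successive quotients are the partial quotients a_0, a_1, ... (each step inverts the fractional part left over by the previous one):
  165 = 0*304 + 165, so a_0 = 0.
  304 = 1*165 + 139, so a_1 = 1.
  165 = 1*139 + 26, so a_2 = 1.
  139 = 5*26 + 9, so a_3 = 5.
  26 = 2*9 + 8, so a_4 = 2.
  9 = 1*8 + 1, so a_5 = 1.
  8 = 8*1 + 0, so a_6 = 8.
The remainder reaches 0 after 7 divisions, so the expansion has 7 partial quotients, read off in order.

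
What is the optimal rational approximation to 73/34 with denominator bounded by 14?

15/7

Expand x = 73/34 as a continued fraction with the Euclidean algorithm:
  73 = 2*34 + 5, so a_0 = 2.
  34 = 6*5 + 4, so a_1 = 6.
  5 = 1*4 + 1, so a_2 = 1.
  4 = 4*1 + 0, so a_3 = 4.
so x = [2; 6, 1, 4].
Convergents (p_i = a_i*p_{i-1} + p_{i-2}, q_i = a_i*q_{i-1} + q_{i-2} with p_{-2}=0, p_{-1}=1, q_{-2}=1, q_{-1}=0), until the denominator exceeds 14:
  i=0: a_0=2, p_0 = 2*1 + 0 = 2, q_0 = 2*0 + 1 = 1.
  i=1: a_1=6, p_1 = 6*2 + 1 = 13, q_1 = 6*1 + 0 = 6.
  i=2: a_2=1, p_2 = 1*13 + 2 = 15, q_2 = 1*6 + 1 = 7.
  i=3: a_3=4, p_3 = 4*15 + 13 = 73, q_3 = 4*7 + 6 = 34.
q_3 = 34 > 14, so the last convergent with denominator <= 14 is p_2/q_2 = 15/7.
The closest fraction with denominator <= 14 is either p_2/q_2 or the intermediate fraction (k*p_2 + p_1)/(k*q_2 + q_1) with the largest k >= 1 whose denominator stays <= 14; these approach x as k grows, and every other convergent or intermediate fraction in range is farther away.
Largest k: floor((14 - q_1)/q_2) = floor((14 - 6)/7) = 1.
That gives (1*15 + 13)/(1*7 + 6) = 28/13.
Compare the errors: |x - 15/7| = |73*7 - 15*34|/(34*7) = 1/238, and |x - 28/13| = |73*13 - 28*34|/(34*13) = 3/442.
Cross-multiplying, 1*442 = 442 < 714 = 3*238, so 1/238 is smaller: the convergent 15/7 is closer to x than 28/13.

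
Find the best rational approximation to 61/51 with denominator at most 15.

6/5

Expand x = 61/51 as a continued fraction with the Euclidean algorithm:
  61 = 1*51 + 10, so a_0 = 1.
  51 = 5*10 + 1, so a_1 = 5.
  10 = 10*1 + 0, so a_2 = 10.
so x = [1; 5, 10].
Convergents (p_i = a_i*p_{i-1} + p_{i-2}, q_i = a_i*q_{i-1} + q_{i-2} with p_{-2}=0, p_{-1}=1, q_{-2}=1, q_{-1}=0), until the denominator exceeds 15:
  i=0: a_0=1, p_0 = 1*1 + 0 = 1, q_0 = 1*0 + 1 = 1.
  i=1: a_1=5, p_1 = 5*1 + 1 = 6, q_1 = 5*1 + 0 = 5.
  i=2: a_2=10, p_2 = 10*6 + 1 = 61, q_2 = 10*5 + 1 = 51.
q_2 = 51 > 15, so the last convergent with denominator <= 15 is p_1/q_1 = 6/5.
The closest fraction with denominator <= 15 is either p_1/q_1 or the intermediate fraction (k*p_1 + p_0)/(k*q_1 + q_0) with the largest k >= 1 whose denominator stays <= 15; these approach x as k grows, and every other convergent or intermediate fraction in range is farther away.
Largest k: floor((15 - q_0)/q_1) = floor((15 - 1)/5) = 2.
That gives (2*6 + 1)/(2*5 + 1) = 13/11.
Compare the errors: |x - 6/5| = |61*5 - 6*51|/(51*5) = 1/255, and |x - 13/11| = |61*11 - 13*51|/(51*11) = 8/561.
Cross-multiplying, 1*561 = 561 < 2040 = 8*255, so 1/255 is smaller: the convergent 6/5 is closer to x than 13/11.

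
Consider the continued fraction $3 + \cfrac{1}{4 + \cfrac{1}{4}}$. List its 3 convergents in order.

3/1, 13/4, 55/17

Using the convergent recurrence p_i = a_i*p_{i-1} + p_{i-2}, q_i = a_i*q_{i-1} + q_{i-2} with p_{-2}=0, p_{-1}=1, q_{-2}=1, q_{-1}=0:
  i=0: a_0=3, p_0 = 3*1 + 0 = 3, q_0 = 3*0 + 1 = 1.
  i=1: a_1=4, p_1 = 4*3 + 1 = 13, q_1 = 4*1 + 0 = 4.
  i=2: a_2=4, p_2 = 4*13 + 3 = 55, q_2 = 4*4 + 1 = 17.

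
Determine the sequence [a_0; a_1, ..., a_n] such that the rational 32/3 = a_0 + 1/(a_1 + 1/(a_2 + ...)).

Run the Euclidean algorithm on 32 and 3; the successive quotients are the partial quotients a_0, a_1, ... (each step inverts the fractional part left over by the previous one):
  32 = 10*3 + 2, so a_0 = 10.
  3 = 1*2 + 1, so a_1 = 1.
  2 = 2*1 + 0, so a_2 = 2.
The remainder reaches 0 after 3 divisions, so the expansion has 3 partial quotients, read off in order.

[10; 1, 2]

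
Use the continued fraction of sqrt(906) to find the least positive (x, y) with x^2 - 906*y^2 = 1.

First expand sqrt(906) as a continued fraction. With x_i = (sqrt(906) + m_i)/d_i and (m_0, d_0) = (0, 1): a_0 = floor(sqrt(906)) = 30, since 30^2 = 900 <= 906 < 961 = 31^2.
Iterate m_{i+1} = d_i*a_i - m_i, d_{i+1} = (906 - m_{i+1}^2)/d_i, a_{i+1} = floor((a_0 + m_{i+1})/d_{i+1}):
  m_1 = 1*30 - 0 = 30, d_1 = (906 - 30^2)/1 = 6/1 = 6, a_1 = floor((30 + 30)/6) = 10.
  m_2 = 6*10 - 30 = 30, d_2 = (906 - 30^2)/6 = 6/6 = 1, a_2 = floor((30 + 30)/1) = 60.
  m_3 = 1*60 - 30 = 30, d_3 = (906 - 30^2)/1 = 6/1 = 6: (m_3, d_3) = (m_1, d_1) = (30, 6), so from here the quotients repeat a_1, a_2; the period length is 2.
So sqrt(906) = [30; (10, 60)] with period length k = 2.
k is even, so the fundamental solution of x^2 - 906y^2 = 1 is (p_{k-1}, q_{k-1}) = (p_1, q_1); compute convergents through index 1.
Convergents (p_i = a_i*p_{i-1} + p_{i-2}, q_i = a_i*q_{i-1} + q_{i-2} with p_{-2}=0, p_{-1}=1, q_{-2}=1, q_{-1}=0):
  i=0: a_0=30, p_0 = 30*1 + 0 = 30, q_0 = 30*0 + 1 = 1.
  i=1: a_1=10, p_1 = 10*30 + 1 = 301, q_1 = 10*1 + 0 = 10.
Check: 301^2 - 906*10^2 = 90601 - 90600 = 1, so (x, y) = (301, 10) solves the equation, and by the theorem it is the least positive solution.

(x, y) = (301, 10)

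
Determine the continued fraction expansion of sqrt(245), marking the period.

[15; (1, 1, 1, 7, 6, 7, 1, 1, 1, 30)]

Write x_i = (sqrt(245) + m_i)/d_i with (m_0, d_0) = (0, 1). a_0 = floor(sqrt(245)) = 15, since 15^2 = 225 <= 245 < 256 = 16^2.
Iterate m_{i+1} = d_i*a_i - m_i, d_{i+1} = (245 - m_{i+1}^2)/d_i, a_{i+1} = floor((a_0 + m_{i+1})/d_{i+1}):
  m_1 = 1*15 - 0 = 15, d_1 = (245 - 15^2)/1 = 20/1 = 20, a_1 = floor((15 + 15)/20) = 1.
  m_2 = 20*1 - 15 = 5, d_2 = (245 - 5^2)/20 = 220/20 = 11, a_2 = floor((15 + 5)/11) = 1.
  m_3 = 11*1 - 5 = 6, d_3 = (245 - 6^2)/11 = 209/11 = 19, a_3 = floor((15 + 6)/19) = 1.
  m_4 = 19*1 - 6 = 13, d_4 = (245 - 13^2)/19 = 76/19 = 4, a_4 = floor((15 + 13)/4) = 7.
  m_5 = 4*7 - 13 = 15, d_5 = (245 - 15^2)/4 = 20/4 = 5, a_5 = floor((15 + 15)/5) = 6.
  m_6 = 5*6 - 15 = 15, d_6 = (245 - 15^2)/5 = 20/5 = 4, a_6 = floor((15 + 15)/4) = 7.
  m_7 = 4*7 - 15 = 13, d_7 = (245 - 13^2)/4 = 76/4 = 19, a_7 = floor((15 + 13)/19) = 1.
  m_8 = 19*1 - 13 = 6, d_8 = (245 - 6^2)/19 = 209/19 = 11, a_8 = floor((15 + 6)/11) = 1.
  m_9 = 11*1 - 6 = 5, d_9 = (245 - 5^2)/11 = 220/11 = 20, a_9 = floor((15 + 5)/20) = 1.
  m_10 = 20*1 - 5 = 15, d_10 = (245 - 15^2)/20 = 20/20 = 1, a_10 = floor((15 + 15)/1) = 30.
  m_11 = 1*30 - 15 = 15, d_11 = (245 - 15^2)/1 = 20/1 = 20: (m_11, d_11) = (m_1, d_1) = (15, 20), so from here the quotients repeat a_1, ..., a_10; the period length is 10.
Hence the expansion of sqrt(245) is a_0 = 15 followed by the repeating block 1, 1, 1, 7, 6, 7, 1, 1, 1, 30 (period 10).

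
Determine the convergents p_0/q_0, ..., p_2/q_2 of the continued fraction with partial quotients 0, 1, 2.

0/1, 1/1, 2/3

Using the convergent recurrence p_i = a_i*p_{i-1} + p_{i-2}, q_i = a_i*q_{i-1} + q_{i-2} with p_{-2}=0, p_{-1}=1, q_{-2}=1, q_{-1}=0:
  i=0: a_0=0, p_0 = 0*1 + 0 = 0, q_0 = 0*0 + 1 = 1.
  i=1: a_1=1, p_1 = 1*0 + 1 = 1, q_1 = 1*1 + 0 = 1.
  i=2: a_2=2, p_2 = 2*1 + 0 = 2, q_2 = 2*1 + 1 = 3.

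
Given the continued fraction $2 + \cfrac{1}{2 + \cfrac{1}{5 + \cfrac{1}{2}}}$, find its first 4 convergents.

Using the convergent recurrence p_i = a_i*p_{i-1} + p_{i-2}, q_i = a_i*q_{i-1} + q_{i-2} with p_{-2}=0, p_{-1}=1, q_{-2}=1, q_{-1}=0:
  i=0: a_0=2, p_0 = 2*1 + 0 = 2, q_0 = 2*0 + 1 = 1.
  i=1: a_1=2, p_1 = 2*2 + 1 = 5, q_1 = 2*1 + 0 = 2.
  i=2: a_2=5, p_2 = 5*5 + 2 = 27, q_2 = 5*2 + 1 = 11.
  i=3: a_3=2, p_3 = 2*27 + 5 = 59, q_3 = 2*11 + 2 = 24.

2/1, 5/2, 27/11, 59/24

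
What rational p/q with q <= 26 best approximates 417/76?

Expand x = 417/76 as a continued fraction with the Euclidean algorithm:
  417 = 5*76 + 37, so a_0 = 5.
  76 = 2*37 + 2, so a_1 = 2.
  37 = 18*2 + 1, so a_2 = 18.
  2 = 2*1 + 0, so a_3 = 2.
so x = [5; 2, 18, 2].
Convergents (p_i = a_i*p_{i-1} + p_{i-2}, q_i = a_i*q_{i-1} + q_{i-2} with p_{-2}=0, p_{-1}=1, q_{-2}=1, q_{-1}=0), until the denominator exceeds 26:
  i=0: a_0=5, p_0 = 5*1 + 0 = 5, q_0 = 5*0 + 1 = 1.
  i=1: a_1=2, p_1 = 2*5 + 1 = 11, q_1 = 2*1 + 0 = 2.
  i=2: a_2=18, p_2 = 18*11 + 5 = 203, q_2 = 18*2 + 1 = 37.
q_2 = 37 > 26, so the last convergent with denominator <= 26 is p_1/q_1 = 11/2.
The closest fraction with denominator <= 26 is either p_1/q_1 or the intermediate fraction (k*p_1 + p_0)/(k*q_1 + q_0) with the largest k >= 1 whose denominator stays <= 26; these approach x as k grows, and every other convergent or intermediate fraction in range is farther away.
Largest k: floor((26 - q_0)/q_1) = floor((26 - 1)/2) = 12.
That gives (12*11 + 5)/(12*2 + 1) = 137/25.
Compare the errors: |x - 11/2| = |417*2 - 11*76|/(76*2) = 2/152, and |x - 137/25| = |417*25 - 137*76|/(76*25) = 13/1900.
Cross-multiplying, 13*152 = 1976 < 3800 = 2*1900, so 13/1900 is smaller: the intermediate fraction 137/25 is closer to x than 11/2.

137/25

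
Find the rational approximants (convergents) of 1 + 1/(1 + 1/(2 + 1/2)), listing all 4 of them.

Using the convergent recurrence p_i = a_i*p_{i-1} + p_{i-2}, q_i = a_i*q_{i-1} + q_{i-2} with p_{-2}=0, p_{-1}=1, q_{-2}=1, q_{-1}=0:
  i=0: a_0=1, p_0 = 1*1 + 0 = 1, q_0 = 1*0 + 1 = 1.
  i=1: a_1=1, p_1 = 1*1 + 1 = 2, q_1 = 1*1 + 0 = 1.
  i=2: a_2=2, p_2 = 2*2 + 1 = 5, q_2 = 2*1 + 1 = 3.
  i=3: a_3=2, p_3 = 2*5 + 2 = 12, q_3 = 2*3 + 1 = 7.

1/1, 2/1, 5/3, 12/7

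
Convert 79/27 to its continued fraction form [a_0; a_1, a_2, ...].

Run the Euclidean algorithm on 79 and 27; the successive quotients are the partial quotients a_0, a_1, ... (each step inverts the fractional part left over by the previous one):
  79 = 2*27 + 25, so a_0 = 2.
  27 = 1*25 + 2, so a_1 = 1.
  25 = 12*2 + 1, so a_2 = 12.
  2 = 2*1 + 0, so a_3 = 2.
The remainder reaches 0 after 4 divisions, so the expansion has 4 partial quotients, read off in order.

[2; 1, 12, 2]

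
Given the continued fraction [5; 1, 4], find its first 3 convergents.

Using the convergent recurrence p_i = a_i*p_{i-1} + p_{i-2}, q_i = a_i*q_{i-1} + q_{i-2} with p_{-2}=0, p_{-1}=1, q_{-2}=1, q_{-1}=0:
  i=0: a_0=5, p_0 = 5*1 + 0 = 5, q_0 = 5*0 + 1 = 1.
  i=1: a_1=1, p_1 = 1*5 + 1 = 6, q_1 = 1*1 + 0 = 1.
  i=2: a_2=4, p_2 = 4*6 + 5 = 29, q_2 = 4*1 + 1 = 5.

5/1, 6/1, 29/5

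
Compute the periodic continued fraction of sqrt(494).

[22; (4, 2, 2, 1, 2, 1, 2, 2, 4, 44)]

Write x_i = (sqrt(494) + m_i)/d_i with (m_0, d_0) = (0, 1). a_0 = floor(sqrt(494)) = 22, since 22^2 = 484 <= 494 < 529 = 23^2.
Iterate m_{i+1} = d_i*a_i - m_i, d_{i+1} = (494 - m_{i+1}^2)/d_i, a_{i+1} = floor((a_0 + m_{i+1})/d_{i+1}):
  m_1 = 1*22 - 0 = 22, d_1 = (494 - 22^2)/1 = 10/1 = 10, a_1 = floor((22 + 22)/10) = 4.
  m_2 = 10*4 - 22 = 18, d_2 = (494 - 18^2)/10 = 170/10 = 17, a_2 = floor((22 + 18)/17) = 2.
  m_3 = 17*2 - 18 = 16, d_3 = (494 - 16^2)/17 = 238/17 = 14, a_3 = floor((22 + 16)/14) = 2.
  m_4 = 14*2 - 16 = 12, d_4 = (494 - 12^2)/14 = 350/14 = 25, a_4 = floor((22 + 12)/25) = 1.
  m_5 = 25*1 - 12 = 13, d_5 = (494 - 13^2)/25 = 325/25 = 13, a_5 = floor((22 + 13)/13) = 2.
  m_6 = 13*2 - 13 = 13, d_6 = (494 - 13^2)/13 = 325/13 = 25, a_6 = floor((22 + 13)/25) = 1.
  m_7 = 25*1 - 13 = 12, d_7 = (494 - 12^2)/25 = 350/25 = 14, a_7 = floor((22 + 12)/14) = 2.
  m_8 = 14*2 - 12 = 16, d_8 = (494 - 16^2)/14 = 238/14 = 17, a_8 = floor((22 + 16)/17) = 2.
  m_9 = 17*2 - 16 = 18, d_9 = (494 - 18^2)/17 = 170/17 = 10, a_9 = floor((22 + 18)/10) = 4.
  m_10 = 10*4 - 18 = 22, d_10 = (494 - 22^2)/10 = 10/10 = 1, a_10 = floor((22 + 22)/1) = 44.
  m_11 = 1*44 - 22 = 22, d_11 = (494 - 22^2)/1 = 10/1 = 10: (m_11, d_11) = (m_1, d_1) = (22, 10), so from here the quotients repeat a_1, ..., a_10; the period length is 10.
Hence the expansion of sqrt(494) is a_0 = 22 followed by the repeating block 4, 2, 2, 1, 2, 1, 2, 2, 4, 44 (period 10).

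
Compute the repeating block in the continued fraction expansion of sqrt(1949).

Write x_i = (sqrt(1949) + m_i)/d_i with (m_0, d_0) = (0, 1). a_0 = floor(sqrt(1949)) = 44, since 44^2 = 1936 <= 1949 < 2025 = 45^2.
Iterate m_{i+1} = d_i*a_i - m_i, d_{i+1} = (1949 - m_{i+1}^2)/d_i, a_{i+1} = floor((a_0 + m_{i+1})/d_{i+1}):
  m_1 = 1*44 - 0 = 44, d_1 = (1949 - 44^2)/1 = 13/1 = 13, a_1 = floor((44 + 44)/13) = 6.
  m_2 = 13*6 - 44 = 34, d_2 = (1949 - 34^2)/13 = 793/13 = 61, a_2 = floor((44 + 34)/61) = 1.
  m_3 = 61*1 - 34 = 27, d_3 = (1949 - 27^2)/61 = 1220/61 = 20, a_3 = floor((44 + 27)/20) = 3.
  m_4 = 20*3 - 27 = 33, d_4 = (1949 - 33^2)/20 = 860/20 = 43, a_4 = floor((44 + 33)/43) = 1.
  m_5 = 43*1 - 33 = 10, d_5 = (1949 - 10^2)/43 = 1849/43 = 43, a_5 = floor((44 + 10)/43) = 1.
  m_6 = 43*1 - 10 = 33, d_6 = (1949 - 33^2)/43 = 860/43 = 20, a_6 = floor((44 + 33)/20) = 3.
  m_7 = 20*3 - 33 = 27, d_7 = (1949 - 27^2)/20 = 1220/20 = 61, a_7 = floor((44 + 27)/61) = 1.
  m_8 = 61*1 - 27 = 34, d_8 = (1949 - 34^2)/61 = 793/61 = 13, a_8 = floor((44 + 34)/13) = 6.
  m_9 = 13*6 - 34 = 44, d_9 = (1949 - 44^2)/13 = 13/13 = 1, a_9 = floor((44 + 44)/1) = 88.
  m_10 = 1*88 - 44 = 44, d_10 = (1949 - 44^2)/1 = 13/1 = 13: (m_10, d_10) = (m_1, d_1) = (44, 13), so from here the quotients repeat a_1, ..., a_9; the period length is 9.
Hence the expansion of sqrt(1949) is a_0 = 44 followed by the repeating block 6, 1, 3, 1, 1, 3, 1, 6, 88 (period 9).

[44; (6, 1, 3, 1, 1, 3, 1, 6, 88)]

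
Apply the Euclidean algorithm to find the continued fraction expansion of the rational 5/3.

Run the Euclidean algorithm on 5 and 3; the successive quotients are the partial quotients a_0, a_1, ... (each step inverts the fractional part left over by the previous one):
  5 = 1*3 + 2, so a_0 = 1.
  3 = 1*2 + 1, so a_1 = 1.
  2 = 2*1 + 0, so a_2 = 2.
The remainder reaches 0 after 3 divisions, so the expansion has 3 partial quotients, read off in order.

[1; 1, 2]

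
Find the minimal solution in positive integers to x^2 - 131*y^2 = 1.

First expand sqrt(131) as a continued fraction. With x_i = (sqrt(131) + m_i)/d_i and (m_0, d_0) = (0, 1): a_0 = floor(sqrt(131)) = 11, since 11^2 = 121 <= 131 < 144 = 12^2.
Iterate m_{i+1} = d_i*a_i - m_i, d_{i+1} = (131 - m_{i+1}^2)/d_i, a_{i+1} = floor((a_0 + m_{i+1})/d_{i+1}):
  m_1 = 1*11 - 0 = 11, d_1 = (131 - 11^2)/1 = 10/1 = 10, a_1 = floor((11 + 11)/10) = 2.
  m_2 = 10*2 - 11 = 9, d_2 = (131 - 9^2)/10 = 50/10 = 5, a_2 = floor((11 + 9)/5) = 4.
  m_3 = 5*4 - 9 = 11, d_3 = (131 - 11^2)/5 = 10/5 = 2, a_3 = floor((11 + 11)/2) = 11.
  m_4 = 2*11 - 11 = 11, d_4 = (131 - 11^2)/2 = 10/2 = 5, a_4 = floor((11 + 11)/5) = 4.
  m_5 = 5*4 - 11 = 9, d_5 = (131 - 9^2)/5 = 50/5 = 10, a_5 = floor((11 + 9)/10) = 2.
  m_6 = 10*2 - 9 = 11, d_6 = (131 - 11^2)/10 = 10/10 = 1, a_6 = floor((11 + 11)/1) = 22.
  m_7 = 1*22 - 11 = 11, d_7 = (131 - 11^2)/1 = 10/1 = 10: (m_7, d_7) = (m_1, d_1) = (11, 10), so from here the quotients repeat a_1, ..., a_6; the period length is 6.
So sqrt(131) = [11; (2, 4, 11, 4, 2, 22)] with period length k = 6.
k is even, so the fundamental solution of x^2 - 131y^2 = 1 is (p_{k-1}, q_{k-1}) = (p_5, q_5); compute convergents through index 5.
Convergents (p_i = a_i*p_{i-1} + p_{i-2}, q_i = a_i*q_{i-1} + q_{i-2} with p_{-2}=0, p_{-1}=1, q_{-2}=1, q_{-1}=0):
  i=0: a_0=11, p_0 = 11*1 + 0 = 11, q_0 = 11*0 + 1 = 1.
  i=1: a_1=2, p_1 = 2*11 + 1 = 23, q_1 = 2*1 + 0 = 2.
  i=2: a_2=4, p_2 = 4*23 + 11 = 103, q_2 = 4*2 + 1 = 9.
  i=3: a_3=11, p_3 = 11*103 + 23 = 1156, q_3 = 11*9 + 2 = 101.
  i=4: a_4=4, p_4 = 4*1156 + 103 = 4727, q_4 = 4*101 + 9 = 413.
  i=5: a_5=2, p_5 = 2*4727 + 1156 = 10610, q_5 = 2*413 + 101 = 927.
Check: 10610^2 - 131*927^2 = 112572100 - 112572099 = 1, so (x, y) = (10610, 927) solves the equation, and by the theorem it is the least positive solution.

(x, y) = (10610, 927)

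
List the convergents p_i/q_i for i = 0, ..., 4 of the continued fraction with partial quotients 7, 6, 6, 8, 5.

Using the convergent recurrence p_i = a_i*p_{i-1} + p_{i-2}, q_i = a_i*q_{i-1} + q_{i-2} with p_{-2}=0, p_{-1}=1, q_{-2}=1, q_{-1}=0:
  i=0: a_0=7, p_0 = 7*1 + 0 = 7, q_0 = 7*0 + 1 = 1.
  i=1: a_1=6, p_1 = 6*7 + 1 = 43, q_1 = 6*1 + 0 = 6.
  i=2: a_2=6, p_2 = 6*43 + 7 = 265, q_2 = 6*6 + 1 = 37.
  i=3: a_3=8, p_3 = 8*265 + 43 = 2163, q_3 = 8*37 + 6 = 302.
  i=4: a_4=5, p_4 = 5*2163 + 265 = 11080, q_4 = 5*302 + 37 = 1547.

7/1, 43/6, 265/37, 2163/302, 11080/1547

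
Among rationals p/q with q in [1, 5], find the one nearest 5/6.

4/5

Expand x = 5/6 as a continued fraction with the Euclidean algorithm:
  5 = 0*6 + 5, so a_0 = 0.
  6 = 1*5 + 1, so a_1 = 1.
  5 = 5*1 + 0, so a_2 = 5.
so x = [0; 1, 5].
Convergents (p_i = a_i*p_{i-1} + p_{i-2}, q_i = a_i*q_{i-1} + q_{i-2} with p_{-2}=0, p_{-1}=1, q_{-2}=1, q_{-1}=0), until the denominator exceeds 5:
  i=0: a_0=0, p_0 = 0*1 + 0 = 0, q_0 = 0*0 + 1 = 1.
  i=1: a_1=1, p_1 = 1*0 + 1 = 1, q_1 = 1*1 + 0 = 1.
  i=2: a_2=5, p_2 = 5*1 + 0 = 5, q_2 = 5*1 + 1 = 6.
q_2 = 6 > 5, so the last convergent with denominator <= 5 is p_1/q_1 = 1/1.
The closest fraction with denominator <= 5 is either p_1/q_1 or the intermediate fraction (k*p_1 + p_0)/(k*q_1 + q_0) with the largest k >= 1 whose denominator stays <= 5; these approach x as k grows, and every other convergent or intermediate fraction in range is farther away.
Largest k: floor((5 - q_0)/q_1) = floor((5 - 1)/1) = 4.
That gives (4*1 + 0)/(4*1 + 1) = 4/5.
Compare the errors: |x - 1/1| = |5*1 - 1*6|/(6*1) = 1/6, and |x - 4/5| = |5*5 - 4*6|/(6*5) = 1/30.
Cross-multiplying, 1*6 = 6 < 30 = 1*30, so 1/30 is smaller: the intermediate fraction 4/5 is closer to x than 1/1.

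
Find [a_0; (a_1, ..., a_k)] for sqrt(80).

Write x_i = (sqrt(80) + m_i)/d_i with (m_0, d_0) = (0, 1). a_0 = floor(sqrt(80)) = 8, since 8^2 = 64 <= 80 < 81 = 9^2.
Iterate m_{i+1} = d_i*a_i - m_i, d_{i+1} = (80 - m_{i+1}^2)/d_i, a_{i+1} = floor((a_0 + m_{i+1})/d_{i+1}):
  m_1 = 1*8 - 0 = 8, d_1 = (80 - 8^2)/1 = 16/1 = 16, a_1 = floor((8 + 8)/16) = 1.
  m_2 = 16*1 - 8 = 8, d_2 = (80 - 8^2)/16 = 16/16 = 1, a_2 = floor((8 + 8)/1) = 16.
  m_3 = 1*16 - 8 = 8, d_3 = (80 - 8^2)/1 = 16/1 = 16: (m_3, d_3) = (m_1, d_1) = (8, 16), so from here the quotients repeat a_1, a_2; the period length is 2.
Hence the expansion of sqrt(80) is a_0 = 8 followed by the repeating block 1, 16 (period 2).

[8; (1, 16)]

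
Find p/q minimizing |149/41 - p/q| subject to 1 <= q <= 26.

40/11

Expand x = 149/41 as a continued fraction with the Euclidean algorithm:
  149 = 3*41 + 26, so a_0 = 3.
  41 = 1*26 + 15, so a_1 = 1.
  26 = 1*15 + 11, so a_2 = 1.
  15 = 1*11 + 4, so a_3 = 1.
  11 = 2*4 + 3, so a_4 = 2.
  4 = 1*3 + 1, so a_5 = 1.
  3 = 3*1 + 0, so a_6 = 3.
so x = [3; 1, 1, 1, 2, 1, 3].
Convergents (p_i = a_i*p_{i-1} + p_{i-2}, q_i = a_i*q_{i-1} + q_{i-2} with p_{-2}=0, p_{-1}=1, q_{-2}=1, q_{-1}=0), until the denominator exceeds 26:
  i=0: a_0=3, p_0 = 3*1 + 0 = 3, q_0 = 3*0 + 1 = 1.
  i=1: a_1=1, p_1 = 1*3 + 1 = 4, q_1 = 1*1 + 0 = 1.
  i=2: a_2=1, p_2 = 1*4 + 3 = 7, q_2 = 1*1 + 1 = 2.
  i=3: a_3=1, p_3 = 1*7 + 4 = 11, q_3 = 1*2 + 1 = 3.
  i=4: a_4=2, p_4 = 2*11 + 7 = 29, q_4 = 2*3 + 2 = 8.
  i=5: a_5=1, p_5 = 1*29 + 11 = 40, q_5 = 1*8 + 3 = 11.
  i=6: a_6=3, p_6 = 3*40 + 29 = 149, q_6 = 3*11 + 8 = 41.
q_6 = 41 > 26, so the last convergent with denominator <= 26 is p_5/q_5 = 40/11.
The closest fraction with denominator <= 26 is either p_5/q_5 or the intermediate fraction (k*p_5 + p_4)/(k*q_5 + q_4) with the largest k >= 1 whose denominator stays <= 26; these approach x as k grows, and every other convergent or intermediate fraction in range is farther away.
Largest k: floor((26 - q_4)/q_5) = floor((26 - 8)/11) = 1.
That gives (1*40 + 29)/(1*11 + 8) = 69/19.
Compare the errors: |x - 40/11| = |149*11 - 40*41|/(41*11) = 1/451, and |x - 69/19| = |149*19 - 69*41|/(41*19) = 2/779.
Cross-multiplying, 1*779 = 779 < 902 = 2*451, so 1/451 is smaller: the convergent 40/11 is closer to x than 69/19.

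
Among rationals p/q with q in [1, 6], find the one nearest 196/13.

Expand x = 196/13 as a continued fraction with the Euclidean algorithm:
  196 = 15*13 + 1, so a_0 = 15.
  13 = 13*1 + 0, so a_1 = 13.
so x = [15; 13].
Convergents (p_i = a_i*p_{i-1} + p_{i-2}, q_i = a_i*q_{i-1} + q_{i-2} with p_{-2}=0, p_{-1}=1, q_{-2}=1, q_{-1}=0), until the denominator exceeds 6:
  i=0: a_0=15, p_0 = 15*1 + 0 = 15, q_0 = 15*0 + 1 = 1.
  i=1: a_1=13, p_1 = 13*15 + 1 = 196, q_1 = 13*1 + 0 = 13.
q_1 = 13 > 6, so the last convergent with denominator <= 6 is p_0/q_0 = 15/1.
The closest fraction with denominator <= 6 is either p_0/q_0 or the intermediate fraction (k*p_0 + p_{-1})/(k*q_0 + q_{-1}) with the largest k >= 1 whose denominator stays <= 6; these approach x as k grows, and every other convergent or intermediate fraction in range is farther away.
Largest k: floor((6 - q_{-1})/q_0) = floor((6 - 0)/1) = 6 (using the seeds p_{-1} = 1, q_{-1} = 0).
That gives (6*15 + 1)/(6*1 + 0) = 91/6.
Compare the errors: |x - 15/1| = |196*1 - 15*13|/(13*1) = 1/13, and |x - 91/6| = |196*6 - 91*13|/(13*6) = 7/78.
Cross-multiplying, 1*78 = 78 < 91 = 7*13, so 1/13 is smaller: the convergent 15/1 is closer to x than 91/6.

15/1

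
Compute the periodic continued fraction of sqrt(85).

Write x_i = (sqrt(85) + m_i)/d_i with (m_0, d_0) = (0, 1). a_0 = floor(sqrt(85)) = 9, since 9^2 = 81 <= 85 < 100 = 10^2.
Iterate m_{i+1} = d_i*a_i - m_i, d_{i+1} = (85 - m_{i+1}^2)/d_i, a_{i+1} = floor((a_0 + m_{i+1})/d_{i+1}):
  m_1 = 1*9 - 0 = 9, d_1 = (85 - 9^2)/1 = 4/1 = 4, a_1 = floor((9 + 9)/4) = 4.
  m_2 = 4*4 - 9 = 7, d_2 = (85 - 7^2)/4 = 36/4 = 9, a_2 = floor((9 + 7)/9) = 1.
  m_3 = 9*1 - 7 = 2, d_3 = (85 - 2^2)/9 = 81/9 = 9, a_3 = floor((9 + 2)/9) = 1.
  m_4 = 9*1 - 2 = 7, d_4 = (85 - 7^2)/9 = 36/9 = 4, a_4 = floor((9 + 7)/4) = 4.
  m_5 = 4*4 - 7 = 9, d_5 = (85 - 9^2)/4 = 4/4 = 1, a_5 = floor((9 + 9)/1) = 18.
  m_6 = 1*18 - 9 = 9, d_6 = (85 - 9^2)/1 = 4/1 = 4: (m_6, d_6) = (m_1, d_1) = (9, 4), so from here the quotients repeat a_1, ..., a_5; the period length is 5.
Hence the expansion of sqrt(85) is a_0 = 9 followed by the repeating block 4, 1, 1, 4, 18 (period 5).

[9; (4, 1, 1, 4, 18)]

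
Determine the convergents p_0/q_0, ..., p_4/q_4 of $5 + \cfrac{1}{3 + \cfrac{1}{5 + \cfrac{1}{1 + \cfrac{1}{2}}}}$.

Using the convergent recurrence p_i = a_i*p_{i-1} + p_{i-2}, q_i = a_i*q_{i-1} + q_{i-2} with p_{-2}=0, p_{-1}=1, q_{-2}=1, q_{-1}=0:
  i=0: a_0=5, p_0 = 5*1 + 0 = 5, q_0 = 5*0 + 1 = 1.
  i=1: a_1=3, p_1 = 3*5 + 1 = 16, q_1 = 3*1 + 0 = 3.
  i=2: a_2=5, p_2 = 5*16 + 5 = 85, q_2 = 5*3 + 1 = 16.
  i=3: a_3=1, p_3 = 1*85 + 16 = 101, q_3 = 1*16 + 3 = 19.
  i=4: a_4=2, p_4 = 2*101 + 85 = 287, q_4 = 2*19 + 16 = 54.

5/1, 16/3, 85/16, 101/19, 287/54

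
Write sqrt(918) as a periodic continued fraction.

[30; (3, 2, 1, 6, 30, 6, 1, 2, 3, 60)]

Write x_i = (sqrt(918) + m_i)/d_i with (m_0, d_0) = (0, 1). a_0 = floor(sqrt(918)) = 30, since 30^2 = 900 <= 918 < 961 = 31^2.
Iterate m_{i+1} = d_i*a_i - m_i, d_{i+1} = (918 - m_{i+1}^2)/d_i, a_{i+1} = floor((a_0 + m_{i+1})/d_{i+1}):
  m_1 = 1*30 - 0 = 30, d_1 = (918 - 30^2)/1 = 18/1 = 18, a_1 = floor((30 + 30)/18) = 3.
  m_2 = 18*3 - 30 = 24, d_2 = (918 - 24^2)/18 = 342/18 = 19, a_2 = floor((30 + 24)/19) = 2.
  m_3 = 19*2 - 24 = 14, d_3 = (918 - 14^2)/19 = 722/19 = 38, a_3 = floor((30 + 14)/38) = 1.
  m_4 = 38*1 - 14 = 24, d_4 = (918 - 24^2)/38 = 342/38 = 9, a_4 = floor((30 + 24)/9) = 6.
  m_5 = 9*6 - 24 = 30, d_5 = (918 - 30^2)/9 = 18/9 = 2, a_5 = floor((30 + 30)/2) = 30.
  m_6 = 2*30 - 30 = 30, d_6 = (918 - 30^2)/2 = 18/2 = 9, a_6 = floor((30 + 30)/9) = 6.
  m_7 = 9*6 - 30 = 24, d_7 = (918 - 24^2)/9 = 342/9 = 38, a_7 = floor((30 + 24)/38) = 1.
  m_8 = 38*1 - 24 = 14, d_8 = (918 - 14^2)/38 = 722/38 = 19, a_8 = floor((30 + 14)/19) = 2.
  m_9 = 19*2 - 14 = 24, d_9 = (918 - 24^2)/19 = 342/19 = 18, a_9 = floor((30 + 24)/18) = 3.
  m_10 = 18*3 - 24 = 30, d_10 = (918 - 30^2)/18 = 18/18 = 1, a_10 = floor((30 + 30)/1) = 60.
  m_11 = 1*60 - 30 = 30, d_11 = (918 - 30^2)/1 = 18/1 = 18: (m_11, d_11) = (m_1, d_1) = (30, 18), so from here the quotients repeat a_1, ..., a_10; the period length is 10.
Hence the expansion of sqrt(918) is a_0 = 30 followed by the repeating block 3, 2, 1, 6, 30, 6, 1, 2, 3, 60 (period 10).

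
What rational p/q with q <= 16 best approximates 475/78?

Expand x = 475/78 as a continued fraction with the Euclidean algorithm:
  475 = 6*78 + 7, so a_0 = 6.
  78 = 11*7 + 1, so a_1 = 11.
  7 = 7*1 + 0, so a_2 = 7.
so x = [6; 11, 7].
Convergents (p_i = a_i*p_{i-1} + p_{i-2}, q_i = a_i*q_{i-1} + q_{i-2} with p_{-2}=0, p_{-1}=1, q_{-2}=1, q_{-1}=0), until the denominator exceeds 16:
  i=0: a_0=6, p_0 = 6*1 + 0 = 6, q_0 = 6*0 + 1 = 1.
  i=1: a_1=11, p_1 = 11*6 + 1 = 67, q_1 = 11*1 + 0 = 11.
  i=2: a_2=7, p_2 = 7*67 + 6 = 475, q_2 = 7*11 + 1 = 78.
q_2 = 78 > 16, so the last convergent with denominator <= 16 is p_1/q_1 = 67/11.
The closest fraction with denominator <= 16 is either p_1/q_1 or the intermediate fraction (k*p_1 + p_0)/(k*q_1 + q_0) with the largest k >= 1 whose denominator stays <= 16; these approach x as k grows, and every other convergent or intermediate fraction in range is farther away.
Largest k: floor((16 - q_0)/q_1) = floor((16 - 1)/11) = 1.
That gives (1*67 + 6)/(1*11 + 1) = 73/12.
Compare the errors: |x - 67/11| = |475*11 - 67*78|/(78*11) = 1/858, and |x - 73/12| = |475*12 - 73*78|/(78*12) = 6/936.
Cross-multiplying, 1*936 = 936 < 5148 = 6*858, so 1/858 is smaller: the convergent 67/11 is closer to x than 73/12.

67/11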